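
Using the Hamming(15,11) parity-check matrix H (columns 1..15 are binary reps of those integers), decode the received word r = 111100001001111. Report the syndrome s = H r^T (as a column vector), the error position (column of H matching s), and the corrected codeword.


s = (1, 1, 0, 1)^T, error position = 13, corrected codeword c = 111100001001011

Compute s = H r^T mod 2 one row at a time:
  s_1 = 0 + 1 + 0 + 0 + 1 + 1 + 1 + 1 = 5 ≡ 1 (mod 2).
  s_2 = 1 + 0 + 0 + 0 + 1 + 1 + 1 + 1 = 5 ≡ 1 (mod 2).
  s_3 = 1 + 1 + 0 + 0 + 0 + 0 + 1 + 1 = 4 ≡ 0 (mod 2).
  s_4 = 1 + 1 + 0 + 0 + 1 + 0 + 1 + 1 = 5 ≡ 1 (mod 2).
s = (1, 1, 0, 1)^T — this equals column 13 of H (binary 1101), so error is at position 13.
Correct: flip bit 13 of r = 111100001001111 to get c = 111100001001011.


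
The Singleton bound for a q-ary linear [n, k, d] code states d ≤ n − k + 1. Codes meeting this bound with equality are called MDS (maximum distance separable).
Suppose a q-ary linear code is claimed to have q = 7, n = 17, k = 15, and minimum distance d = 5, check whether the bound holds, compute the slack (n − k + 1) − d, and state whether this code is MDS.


Singleton RHS = n − k + 1 = 3, slack = -2, bound violated (no such code; not MDS).

Singleton bound: d ≤ n − k + 1.
Here n = 17, k = 15, so n − k + 1 = 3.
Given d = 5, check d ≤ 3: NO.
Slack = (n − k + 1) − d = -2.
The slack is negative: d = 5 exceeds n − k + 1 = 3 by 2, so the Singleton bound is violated and no linear [17, 15, 5]_7 code can exist. In particular it is not MDS (MDS requires d = n − k + 1 exactly).
Description: the claimed parameters are [17, 15, 5]_7; such a code would be impossible (violates the Singleton bound).


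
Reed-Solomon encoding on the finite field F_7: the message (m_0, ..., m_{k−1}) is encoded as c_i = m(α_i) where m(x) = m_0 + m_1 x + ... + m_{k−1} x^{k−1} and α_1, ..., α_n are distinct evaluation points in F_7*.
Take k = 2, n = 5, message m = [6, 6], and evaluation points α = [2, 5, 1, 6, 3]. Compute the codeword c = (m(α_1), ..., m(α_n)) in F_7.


c = [4, 1, 5, 0, 3]

Message polynomial: m(x) = 6 + 6·x (mod 7).
For each evaluation point α_i, compute m(α_i) mod 7:
  α_1 = 2: Horner steps 6 → 4, so m(2) = 4.
  α_2 = 5: Horner steps 6 → 1, so m(5) = 1.
  α_3 = 1: Horner steps 6 → 5, so m(1) = 5.
  α_4 = 6: Horner steps 6 → 0, so m(6) = 0.
  α_5 = 3: Horner steps 6 → 3, so m(3) = 3.
Codeword c = [4, 1, 5, 0, 3] ∈ F_7^5.


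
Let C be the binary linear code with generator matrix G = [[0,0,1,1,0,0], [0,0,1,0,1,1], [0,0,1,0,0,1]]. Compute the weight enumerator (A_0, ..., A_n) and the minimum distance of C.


Weight distribution: A_0 = 1, A_1 = 1, A_2 = 3, A_3 = 3. Minimum distance d = 1.

Enumerate all 2^3 = 8 messages m ∈ F_2^3.
For each, compute codeword c = mG in F_2^6, then tally its weight.
  m = 000 → c = 000000, weight = 0.
  m = 100 → c = 001100, weight = 2.
  m = 010 → c = 001011, weight = 3.
  m = 110 → c = 000111, weight = 3.
  m = 001 → c = 001001, weight = 2.
  m = 101 → c = 000101, weight = 2.
  m = 011 → c = 000010, weight = 1.
  m = 111 → c = 001110, weight = 3.
Tally weights:
  weight 0: 1 codewords.
  weight 1: 1 codewords.
  weight 2: 3 codewords.
  weight 3: 3 codewords.
Minimum distance d = smallest w > 0 with A_w > 0 = 1.
Sanity: Σ A_w = 8 = 2^3 = 8 ✓.


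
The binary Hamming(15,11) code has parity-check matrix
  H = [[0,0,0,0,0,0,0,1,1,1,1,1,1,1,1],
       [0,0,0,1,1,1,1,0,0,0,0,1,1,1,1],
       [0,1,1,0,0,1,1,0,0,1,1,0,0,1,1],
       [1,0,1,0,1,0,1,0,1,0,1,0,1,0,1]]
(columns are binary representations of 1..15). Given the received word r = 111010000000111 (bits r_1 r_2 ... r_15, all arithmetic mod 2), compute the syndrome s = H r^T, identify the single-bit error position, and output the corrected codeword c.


s = (1, 0, 0, 1)^T, error position = 9, corrected codeword c = 111010001000111

Compute s = H r^T mod 2 one row at a time:
  s_1 = 0 + 0 + 0 + 0 + 0 + 1 + 1 + 1 = 3 ≡ 1 (mod 2).
  s_2 = 0 + 1 + 0 + 0 + 0 + 1 + 1 + 1 = 4 ≡ 0 (mod 2).
  s_3 = 1 + 1 + 0 + 0 + 0 + 0 + 1 + 1 = 4 ≡ 0 (mod 2).
  s_4 = 1 + 1 + 1 + 0 + 0 + 0 + 1 + 1 = 5 ≡ 1 (mod 2).
s = (1, 0, 0, 1)^T — this equals column 9 of H (binary 1001), so error is at position 9.
Correct: flip bit 9 of r = 111010000000111 to get c = 111010001000111.


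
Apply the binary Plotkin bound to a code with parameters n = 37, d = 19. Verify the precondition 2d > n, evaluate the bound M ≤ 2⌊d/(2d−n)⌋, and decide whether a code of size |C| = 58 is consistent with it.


Plotkin bound M ≤ 38; given |C| = 58 > bound (violated).

Check applicability: 2d = 38, n = 37.
2d − n = 1 > 0, so Plotkin applies.
Compute d/(2d−n) = 19/1 ≈ 19.0000.
⌊d/(2d−n)⌋ = 19.
Plotkin bound: M ≤ 2·19 = 38.
Given |C| = 58, check: VIOLATED.
This |C| is above the Plotkin bound, so no binary code with n = 37, d = 19 and 58 codewords exists.


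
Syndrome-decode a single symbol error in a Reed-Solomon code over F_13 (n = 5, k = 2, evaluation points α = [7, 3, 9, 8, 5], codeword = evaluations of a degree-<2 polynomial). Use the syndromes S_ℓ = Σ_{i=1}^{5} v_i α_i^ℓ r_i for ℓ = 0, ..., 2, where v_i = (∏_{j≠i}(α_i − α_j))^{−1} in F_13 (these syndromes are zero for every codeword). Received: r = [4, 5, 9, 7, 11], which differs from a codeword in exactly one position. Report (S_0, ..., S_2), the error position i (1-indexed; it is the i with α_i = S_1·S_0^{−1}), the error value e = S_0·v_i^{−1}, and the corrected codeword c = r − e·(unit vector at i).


S = (10, 12, 4), error at position 3, error magnitude e = 12, c = [4, 5, 10, 7, 11].

Step 1: column multipliers v_i = (∏_{j≠i}(α_i − α_j))^{−1} mod 13.
  i = 1 (α = 7): (7−3)(7−9)(7−8)(7−5) = 4·(−2)·(−1)·2 = 16 ≡ 3, so v_1 = 3^{−1} = 9 (mod 13).
  i = 2 (α = 3): (3−7)(3−9)(3−8)(3−5) = (−4)·(−6)·(−5)·(−2) = 240 ≡ 6, so v_2 = 6^{−1} = 11 (mod 13).
  i = 3 (α = 9): (9−7)(9−3)(9−8)(9−5) = 2·6·1·4 = 48 ≡ 9, so v_3 = 9^{−1} = 3 (mod 13).
  i = 4 (α = 8): (8−7)(8−3)(8−9)(8−5) = 1·5·(−1)·3 = −15 ≡ 11, so v_4 = 11^{−1} = 6 (mod 13).
  i = 5 (α = 5): (5−7)(5−3)(5−9)(5−8) = (−2)·2·(−4)·(−3) = −48 ≡ 4, so v_5 = 4^{−1} = 10 (mod 13).
  v = [9, 11, 3, 6, 10].
Step 2: syndromes of r = [4, 5, 9, 7, 11] (all sums mod 13).
  S_0 = Σ v_i r_i = 9·4 + 11·5 + 3·9 + 6·7 + 10·11 = 270 ≡ 10.
  S_1 = Σ v_i α_i r_i = 9·7·4 + 11·3·5 + 3·9·9 + 6·8·7 + 10·5·11 = 1546 ≡ 12.
  α_i^2 mod 13 = [10, 9, 3, 12, 12].
  S_2 = Σ v_i α_i^2 r_i = 9·10·4 + 11·9·5 + 3·3·9 + 6·12·7 + 10·12·11 = 2760 ≡ 4.
  S = (10, 12, 4) ≠ 0, so r is not a codeword (an error is present).
Step 3: locate the error. For a single error e at position i, S_ℓ = v_i·e·α_i^ℓ, so α_err = S_1/S_0.
  S_0^{−1} = 10^{−1} = 4 (mod 13), so α_err = 12·4 = 48 ≡ 9 = α_3. Error position i = 3.
  Consistency check: S_2/S_1 = 4·12 = 48 ≡ 9 = α_err ✓ (single-error assumption holds).
Step 4: error magnitude e = S_0/v_3 = S_0·∏_{j≠3}(α_3 − α_j) = 10·9 = 90 ≡ 12 (mod 13).
Step 5: correct position 3: c_3 = r_3 − e = 9 − 12 ≡ 10 (mod 13). Hence c = [4, 5, 10, 7, 11].
  Check: interpolating c through the α_i gives m(x) = 9 + 3·x (degree < 2) with m(α_i) = c_i for every i, so c is indeed a codeword.


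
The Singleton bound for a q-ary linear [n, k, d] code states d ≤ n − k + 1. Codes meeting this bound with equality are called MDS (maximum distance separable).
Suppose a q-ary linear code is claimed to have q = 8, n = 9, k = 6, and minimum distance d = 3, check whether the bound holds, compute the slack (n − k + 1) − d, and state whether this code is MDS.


Singleton RHS = n − k + 1 = 4, slack = 1, bound satisfied, not MDS.

Singleton bound: d ≤ n − k + 1.
Here n = 9, k = 6, so n − k + 1 = 4.
Given d = 3, check d ≤ 4: YES.
Slack = (n − k + 1) − d = 1.
The code is NOT MDS (slack = 1 > 0).
Description: the claimed parameters are [9, 6, 3]_8; such a code would be non-MDS.


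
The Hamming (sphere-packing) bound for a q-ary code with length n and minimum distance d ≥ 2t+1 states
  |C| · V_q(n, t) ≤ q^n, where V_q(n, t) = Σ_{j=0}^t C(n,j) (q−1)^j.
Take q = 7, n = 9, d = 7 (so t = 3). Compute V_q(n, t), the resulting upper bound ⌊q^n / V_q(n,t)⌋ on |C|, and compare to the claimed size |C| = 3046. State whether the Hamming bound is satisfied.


V_q(n, t) = 19495, q^n = 40353607, Hamming bound = 2069, |C| = 3046 > bound (violated).

Step 1: Compute V_q(n, t) = Σ_{j=0}^3 C(n, j) (q−1)^j.
  j = 0: C(9,0)·(6)^0 = 1·1 = 1.
  j = 1: C(9,1)·(6)^1 = 9·6 = 54.
  j = 2: C(9,2)·(6)^2 = 36·36 = 1296.
  j = 3: C(9,3)·(6)^3 = 84·216 = 18144.
  V_q(n, t) = 1 + 54 + 1296 + 18144 = 19495.
Step 2: q^n = 7^9 = 40353607.
Step 3: Hamming bound ⌊q^n / V_q(n,t)⌋ = ⌊40353607/19495⌋ = 2069.
Step 4: Compare |C| = 3046 to 2069: violated.
The claimed |C| lies above the Hamming bound, so no 7-ary code of length 9 with d ≥ 7 can have 3046 codewords.


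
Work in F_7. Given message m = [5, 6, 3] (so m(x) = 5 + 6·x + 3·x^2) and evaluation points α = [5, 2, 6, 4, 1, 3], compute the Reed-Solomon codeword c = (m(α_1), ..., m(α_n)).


c = [5, 1, 2, 0, 0, 1]

Message polynomial: m(x) = 5 + 6·x + 3·x^2 (mod 7).
For each evaluation point α_i, compute m(α_i) mod 7:
  α_1 = 5: Horner steps 3 → 0 → 5, so m(5) = 5.
  α_2 = 2: Horner steps 3 → 5 → 1, so m(2) = 1.
  α_3 = 6: Horner steps 3 → 3 → 2, so m(6) = 2.
  α_4 = 4: Horner steps 3 → 4 → 0, so m(4) = 0.
  α_5 = 1: Horner steps 3 → 2 → 0, so m(1) = 0.
  α_6 = 3: Horner steps 3 → 1 → 1, so m(3) = 1.
Codeword c = [5, 1, 2, 0, 0, 1] ∈ F_7^6.


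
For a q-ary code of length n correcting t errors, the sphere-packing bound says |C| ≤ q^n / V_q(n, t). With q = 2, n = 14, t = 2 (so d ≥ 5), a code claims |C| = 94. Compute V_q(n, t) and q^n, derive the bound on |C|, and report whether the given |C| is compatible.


V_q(n, t) = 106, q^n = 16384, Hamming bound = 154, |C| = 94 ≤ bound (satisfied).

Step 1: Compute V_q(n, t) = Σ_{j=0}^2 C(n, j) (q−1)^j.
  j = 0: C(14,0)·(1)^0 = 1·1 = 1.
  j = 1: C(14,1)·(1)^1 = 14·1 = 14.
  j = 2: C(14,2)·(1)^2 = 91·1 = 91.
  V_q(n, t) = 1 + 14 + 91 = 106.
Step 2: q^n = 2^14 = 16384.
Step 3: Hamming bound ⌊q^n / V_q(n,t)⌋ = ⌊16384/106⌋ = 154.
Step 4: Compare |C| = 94 to 154: satisfied.
The claimed |C| lies below the Hamming bound.


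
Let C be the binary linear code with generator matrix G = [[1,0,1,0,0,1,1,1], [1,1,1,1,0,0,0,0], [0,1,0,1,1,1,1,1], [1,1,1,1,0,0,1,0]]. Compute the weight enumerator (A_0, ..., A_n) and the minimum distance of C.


Weight distribution: A_0 = 1, A_1 = 2, A_2 = 1, A_4 = 3, A_5 = 6, A_6 = 3. Minimum distance d = 1.

Enumerate all 2^4 = 16 messages m ∈ F_2^4.
For each, compute codeword c = mG in F_2^8, then tally its weight.
  m = 0000 → c = 00000000, weight = 0.
  m = 1000 → c = 10100111, weight = 5.
  m = 0100 → c = 11110000, weight = 4.
  m = 1100 → c = 01010111, weight = 5.
  m = 0010 → c = 01011111, weight = 6.
  m = 1010 → c = 11111000, weight = 5.
  m = 0110 → c = 10101111, weight = 6.
  m = 1110 → c = 00001000, weight = 1.
  m = 0001 → c = 11110010, weight = 5.
  m = 1001 → c = 01010101, weight = 4.
  m = 0101 → c = 00000010, weight = 1.
  m = 1101 → c = 10100101, weight = 4.
  m = 0011 → c = 10101101, weight = 5.
  m = 1011 → c = 00001010, weight = 2.
  m = 0111 → c = 01011101, weight = 5.
  m = 1111 → c = 11111010, weight = 6.
Tally weights:
  weight 0: 1 codewords.
  weight 1: 2 codewords.
  weight 2: 1 codewords.
  weight 4: 3 codewords.
  weight 5: 6 codewords.
  weight 6: 3 codewords.
Minimum distance d = smallest w > 0 with A_w > 0 = 1.
Sanity: Σ A_w = 16 = 2^4 = 16 ✓.


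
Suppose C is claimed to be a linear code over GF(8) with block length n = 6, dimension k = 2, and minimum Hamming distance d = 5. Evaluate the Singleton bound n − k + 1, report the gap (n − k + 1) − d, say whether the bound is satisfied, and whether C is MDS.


Singleton RHS = n − k + 1 = 5, slack = 0, bound satisfied, MDS.

Singleton bound: d ≤ n − k + 1.
Here n = 6, k = 2, so n − k + 1 = 5.
Given d = 5, check d ≤ 5: YES.
Slack = (n − k + 1) − d = 0.
The code is MDS (slack = 0).
Description: the claimed parameters are [6, 2, 5]_8; such a code would be MDS (meets Singleton bound).


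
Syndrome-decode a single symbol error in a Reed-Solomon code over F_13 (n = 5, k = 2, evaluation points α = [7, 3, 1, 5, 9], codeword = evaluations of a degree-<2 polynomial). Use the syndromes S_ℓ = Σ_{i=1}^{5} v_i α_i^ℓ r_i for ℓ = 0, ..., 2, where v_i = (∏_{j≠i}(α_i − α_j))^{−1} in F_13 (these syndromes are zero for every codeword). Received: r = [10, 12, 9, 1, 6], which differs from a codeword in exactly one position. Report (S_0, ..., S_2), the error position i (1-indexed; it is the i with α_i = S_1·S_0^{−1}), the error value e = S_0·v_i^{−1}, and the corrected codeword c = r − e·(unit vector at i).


S = (9, 1, 3), error at position 2, error magnitude e = 7, c = [10, 5, 9, 1, 6].

Step 1: column multipliers v_i = (∏_{j≠i}(α_i − α_j))^{−1} mod 13.
  i = 1 (α = 7): (7−3)(7−1)(7−5)(7−9) = 4·6·2·(−2) = −96 ≡ 8, so v_1 = 8^{−1} = 5 (mod 13).
  i = 2 (α = 3): (3−7)(3−1)(3−5)(3−9) = (−4)·2·(−2)·(−6) = −96 ≡ 8, so v_2 = 8^{−1} = 5 (mod 13).
  i = 3 (α = 1): (1−7)(1−3)(1−5)(1−9) = (−6)·(−2)·(−4)·(−8) = 384 ≡ 7, so v_3 = 7^{−1} = 2 (mod 13).
  i = 4 (α = 5): (5−7)(5−3)(5−1)(5−9) = (−2)·2·4·(−4) = 64 ≡ 12, so v_4 = 12^{−1} = 12 (mod 13).
  i = 5 (α = 9): (9−7)(9−3)(9−1)(9−5) = 2·6·8·4 = 384 ≡ 7, so v_5 = 7^{−1} = 2 (mod 13).
  v = [5, 5, 2, 12, 2].
Step 2: syndromes of r = [10, 12, 9, 1, 6] (all sums mod 13).
  S_0 = Σ v_i r_i = 5·10 + 5·12 + 2·9 + 12·1 + 2·6 = 152 ≡ 9.
  S_1 = Σ v_i α_i r_i = 5·7·10 + 5·3·12 + 2·1·9 + 12·5·1 + 2·9·6 = 716 ≡ 1.
  α_i^2 mod 13 = [10, 9, 1, 12, 3].
  S_2 = Σ v_i α_i^2 r_i = 5·10·10 + 5·9·12 + 2·1·9 + 12·12·1 + 2·3·6 = 1238 ≡ 3.
  S = (9, 1, 3) ≠ 0, so r is not a codeword (an error is present).
Step 3: locate the error. For a single error e at position i, S_ℓ = v_i·e·α_i^ℓ, so α_err = S_1/S_0.
  S_0^{−1} = 9^{−1} = 3 (mod 13), so α_err = 1·3 = 3 ≡ 3 = α_2. Error position i = 2.
  Consistency check: S_2/S_1 = 3·1 = 3 ≡ 3 = α_err ✓ (single-error assumption holds).
Step 4: error magnitude e = S_0/v_2 = S_0·∏_{j≠2}(α_2 − α_j) = 9·8 = 72 ≡ 7 (mod 13).
Step 5: correct position 2: c_2 = r_2 − e = 12 − 7 ≡ 5 (mod 13). Hence c = [10, 5, 9, 1, 6].
  Check: interpolating c through the α_i gives m(x) = 11 + 11·x (degree < 2) with m(α_i) = c_i for every i, so c is indeed a codeword.


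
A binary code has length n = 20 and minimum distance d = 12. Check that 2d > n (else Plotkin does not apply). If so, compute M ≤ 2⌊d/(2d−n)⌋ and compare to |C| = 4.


Plotkin bound M ≤ 6; given |C| = 4 ≤ bound (satisfied).

Check applicability: 2d = 24, n = 20.
2d − n = 4 > 0, so Plotkin applies.
Compute d/(2d−n) = 12/4 ≈ 3.0000.
⌊d/(2d−n)⌋ = 3.
Plotkin bound: M ≤ 2·3 = 6.
Given |C| = 4, check: satisfied.
This |C| is below the Plotkin bound.


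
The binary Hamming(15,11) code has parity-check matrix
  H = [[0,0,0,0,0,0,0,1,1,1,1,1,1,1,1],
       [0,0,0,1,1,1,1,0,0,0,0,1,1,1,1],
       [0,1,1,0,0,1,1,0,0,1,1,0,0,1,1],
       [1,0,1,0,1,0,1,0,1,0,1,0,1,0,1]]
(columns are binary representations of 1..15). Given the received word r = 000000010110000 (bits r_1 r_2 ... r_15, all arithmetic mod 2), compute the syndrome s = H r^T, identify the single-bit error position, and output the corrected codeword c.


s = (1, 0, 0, 1)^T, error position = 9, corrected codeword c = 000000011110000

Compute s = H r^T mod 2 one row at a time:
  s_1 = 1 + 0 + 1 + 1 + 0 + 0 + 0 + 0 = 3 ≡ 1 (mod 2).
  s_2 = 0 + 0 + 0 + 0 + 0 + 0 + 0 + 0 = 0 ≡ 0 (mod 2).
  s_3 = 0 + 0 + 0 + 0 + 1 + 1 + 0 + 0 = 2 ≡ 0 (mod 2).
  s_4 = 0 + 0 + 0 + 0 + 0 + 1 + 0 + 0 = 1 ≡ 1 (mod 2).
s = (1, 0, 0, 1)^T — this equals column 9 of H (binary 1001), so error is at position 9.
Correct: flip bit 9 of r = 000000010110000 to get c = 000000011110000.


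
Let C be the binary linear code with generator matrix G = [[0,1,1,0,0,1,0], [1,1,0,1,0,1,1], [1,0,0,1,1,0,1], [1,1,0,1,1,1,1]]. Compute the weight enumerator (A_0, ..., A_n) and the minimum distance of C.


Weight distribution: A_0 = 1, A_1 = 2, A_2 = 2, A_3 = 3, A_4 = 3, A_5 = 2, A_6 = 2, A_7 = 1. Minimum distance d = 1.

Enumerate all 2^4 = 16 messages m ∈ F_2^4.
For each, compute codeword c = mG in F_2^7, then tally its weight.
  m = 0000 → c = 0000000, weight = 0.
  m = 1000 → c = 0110010, weight = 3.
  m = 0100 → c = 1101011, weight = 5.
  m = 1100 → c = 1011001, weight = 4.
  m = 0010 → c = 1001101, weight = 4.
  m = 1010 → c = 1111111, weight = 7.
  m = 0110 → c = 0100110, weight = 3.
  m = 1110 → c = 0010100, weight = 2.
  m = 0001 → c = 1101111, weight = 6.
  m = 1001 → c = 1011101, weight = 5.
  m = 0101 → c = 0000100, weight = 1.
  m = 1101 → c = 0110110, weight = 4.
  m = 0011 → c = 0100010, weight = 2.
  m = 1011 → c = 0010000, weight = 1.
  m = 0111 → c = 1001001, weight = 3.
  m = 1111 → c = 1111011, weight = 6.
Tally weights:
  weight 0: 1 codewords.
  weight 1: 2 codewords.
  weight 2: 2 codewords.
  weight 3: 3 codewords.
  weight 4: 3 codewords.
  weight 5: 2 codewords.
  weight 6: 2 codewords.
  weight 7: 1 codewords.
Minimum distance d = smallest w > 0 with A_w > 0 = 1.
Sanity: Σ A_w = 16 = 2^4 = 16 ✓.


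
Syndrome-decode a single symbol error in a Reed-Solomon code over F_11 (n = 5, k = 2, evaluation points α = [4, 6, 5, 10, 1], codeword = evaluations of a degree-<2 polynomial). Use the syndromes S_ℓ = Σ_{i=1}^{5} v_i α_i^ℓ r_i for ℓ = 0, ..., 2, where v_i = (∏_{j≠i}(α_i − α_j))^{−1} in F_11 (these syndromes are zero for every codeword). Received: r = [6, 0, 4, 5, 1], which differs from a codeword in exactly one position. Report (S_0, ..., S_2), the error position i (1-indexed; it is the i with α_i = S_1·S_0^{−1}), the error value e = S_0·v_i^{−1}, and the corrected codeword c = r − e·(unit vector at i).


S = (5, 8, 4), error at position 2, error magnitude e = 9, c = [6, 2, 4, 5, 1].

Step 1: column multipliers v_i = (∏_{j≠i}(α_i − α_j))^{−1} mod 11.
  i = 1 (α = 4): (4−6)(4−5)(4−10)(4−1) = (−2)·(−1)·(−6)·3 = −36 ≡ 8, so v_1 = 8^{−1} = 7 (mod 11).
  i = 2 (α = 6): (6−4)(6−5)(6−10)(6−1) = 2·1·(−4)·5 = −40 ≡ 4, so v_2 = 4^{−1} = 3 (mod 11).
  i = 3 (α = 5): (5−4)(5−6)(5−10)(5−1) = 1·(−1)·(−5)·4 = 20 ≡ 9, so v_3 = 9^{−1} = 5 (mod 11).
  i = 4 (α = 10): (10−4)(10−6)(10−5)(10−1) = 6·4·5·9 = 1080 ≡ 2, so v_4 = 2^{−1} = 6 (mod 11).
  i = 5 (α = 1): (1−4)(1−6)(1−5)(1−10) = (−3)·(−5)·(−4)·(−9) = 540 ≡ 1, so v_5 = 1^{−1} = 1 (mod 11).
  v = [7, 3, 5, 6, 1].
Step 2: syndromes of r = [6, 0, 4, 5, 1] (all sums mod 11).
  S_0 = Σ v_i r_i = 7·6 + 3·0 + 5·4 + 6·5 + 1·1 = 93 ≡ 5.
  S_1 = Σ v_i α_i r_i = 7·4·6 + 3·6·0 + 5·5·4 + 6·10·5 + 1·1·1 = 569 ≡ 8.
  α_i^2 mod 11 = [5, 3, 3, 1, 1].
  S_2 = Σ v_i α_i^2 r_i = 7·5·6 + 3·3·0 + 5·3·4 + 6·1·5 + 1·1·1 = 301 ≡ 4.
  S = (5, 8, 4) ≠ 0, so r is not a codeword (an error is present).
Step 3: locate the error. For a single error e at position i, S_ℓ = v_i·e·α_i^ℓ, so α_err = S_1/S_0.
  S_0^{−1} = 5^{−1} = 9 (mod 11), so α_err = 8·9 = 72 ≡ 6 = α_2. Error position i = 2.
  Consistency check: S_2/S_1 = 4·7 = 28 ≡ 6 = α_err ✓ (single-error assumption holds).
Step 4: error magnitude e = S_0/v_2 = S_0·∏_{j≠2}(α_2 − α_j) = 5·4 = 20 ≡ 9 (mod 11).
Step 5: correct position 2: c_2 = r_2 − e = 0 − 9 ≡ 2 (mod 11). Hence c = [6, 2, 4, 5, 1].
  Check: interpolating c through the α_i gives m(x) = 3 + 9·x (degree < 2) with m(α_i) = c_i for every i, so c is indeed a codeword.


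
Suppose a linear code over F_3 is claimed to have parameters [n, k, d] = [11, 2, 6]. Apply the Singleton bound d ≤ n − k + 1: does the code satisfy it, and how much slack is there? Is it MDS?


Singleton RHS = n − k + 1 = 10, slack = 4, bound satisfied, not MDS.

Singleton bound: d ≤ n − k + 1.
Here n = 11, k = 2, so n − k + 1 = 10.
Given d = 6, check d ≤ 10: YES.
Slack = (n − k + 1) − d = 4.
The code is NOT MDS (slack = 4 > 0).
Description: the claimed parameters are [11, 2, 6]_3; such a code would be non-MDS.


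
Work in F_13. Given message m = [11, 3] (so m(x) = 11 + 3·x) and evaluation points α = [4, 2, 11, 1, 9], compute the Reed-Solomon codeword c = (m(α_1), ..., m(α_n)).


c = [10, 4, 5, 1, 12]

Message polynomial: m(x) = 11 + 3·x (mod 13).
For each evaluation point α_i, compute m(α_i) mod 13:
  α_1 = 4: Horner steps 3 → 10, so m(4) = 10.
  α_2 = 2: Horner steps 3 → 4, so m(2) = 4.
  α_3 = 11: Horner steps 3 → 5, so m(11) = 5.
  α_4 = 1: Horner steps 3 → 1, so m(1) = 1.
  α_5 = 9: Horner steps 3 → 12, so m(9) = 12.
Codeword c = [10, 4, 5, 1, 12] ∈ F_13^5.


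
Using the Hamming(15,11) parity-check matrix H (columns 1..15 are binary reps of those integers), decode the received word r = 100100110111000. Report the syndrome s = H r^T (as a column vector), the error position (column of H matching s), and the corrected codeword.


s = (0, 1, 1, 1)^T, error position = 7, corrected codeword c = 100100010111000

Compute s = H r^T mod 2 one row at a time:
  s_1 = 1 + 0 + 1 + 1 + 1 + 0 + 0 + 0 = 4 ≡ 0 (mod 2).
  s_2 = 1 + 0 + 0 + 1 + 1 + 0 + 0 + 0 = 3 ≡ 1 (mod 2).
  s_3 = 0 + 0 + 0 + 1 + 1 + 1 + 0 + 0 = 3 ≡ 1 (mod 2).
  s_4 = 1 + 0 + 0 + 1 + 0 + 1 + 0 + 0 = 3 ≡ 1 (mod 2).
s = (0, 1, 1, 1)^T — this equals column 7 of H (binary 0111), so error is at position 7.
Correct: flip bit 7 of r = 100100110111000 to get c = 100100010111000.


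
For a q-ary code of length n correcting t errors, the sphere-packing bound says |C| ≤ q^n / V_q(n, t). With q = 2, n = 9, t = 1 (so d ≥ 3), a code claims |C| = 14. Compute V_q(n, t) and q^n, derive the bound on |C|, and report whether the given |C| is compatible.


V_q(n, t) = 10, q^n = 512, Hamming bound = 51, |C| = 14 ≤ bound (satisfied).

Step 1: Compute V_q(n, t) = Σ_{j=0}^1 C(n, j) (q−1)^j.
  j = 0: C(9,0)·(1)^0 = 1·1 = 1.
  j = 1: C(9,1)·(1)^1 = 9·1 = 9.
  V_q(n, t) = 1 + 9 = 10.
Step 2: q^n = 2^9 = 512.
Step 3: Hamming bound ⌊q^n / V_q(n,t)⌋ = ⌊512/10⌋ = 51.
Step 4: Compare |C| = 14 to 51: satisfied.
The claimed |C| lies below the Hamming bound.


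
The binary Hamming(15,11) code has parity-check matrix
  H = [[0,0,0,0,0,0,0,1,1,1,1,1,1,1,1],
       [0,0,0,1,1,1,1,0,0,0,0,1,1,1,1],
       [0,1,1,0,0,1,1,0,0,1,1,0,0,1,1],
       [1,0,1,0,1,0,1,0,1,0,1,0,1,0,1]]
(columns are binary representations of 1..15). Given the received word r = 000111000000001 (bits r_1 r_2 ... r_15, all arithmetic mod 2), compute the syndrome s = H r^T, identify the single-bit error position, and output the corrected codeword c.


s = (1, 0, 0, 0)^T, error position = 8, corrected codeword c = 000111010000001

Compute s = H r^T mod 2 one row at a time:
  s_1 = 0 + 0 + 0 + 0 + 0 + 0 + 0 + 1 = 1 ≡ 1 (mod 2).
  s_2 = 1 + 1 + 1 + 0 + 0 + 0 + 0 + 1 = 4 ≡ 0 (mod 2).
  s_3 = 0 + 0 + 1 + 0 + 0 + 0 + 0 + 1 = 2 ≡ 0 (mod 2).
  s_4 = 0 + 0 + 1 + 0 + 0 + 0 + 0 + 1 = 2 ≡ 0 (mod 2).
s = (1, 0, 0, 0)^T — this equals column 8 of H (binary 1000), so error is at position 8.
Correct: flip bit 8 of r = 000111000000001 to get c = 000111010000001.


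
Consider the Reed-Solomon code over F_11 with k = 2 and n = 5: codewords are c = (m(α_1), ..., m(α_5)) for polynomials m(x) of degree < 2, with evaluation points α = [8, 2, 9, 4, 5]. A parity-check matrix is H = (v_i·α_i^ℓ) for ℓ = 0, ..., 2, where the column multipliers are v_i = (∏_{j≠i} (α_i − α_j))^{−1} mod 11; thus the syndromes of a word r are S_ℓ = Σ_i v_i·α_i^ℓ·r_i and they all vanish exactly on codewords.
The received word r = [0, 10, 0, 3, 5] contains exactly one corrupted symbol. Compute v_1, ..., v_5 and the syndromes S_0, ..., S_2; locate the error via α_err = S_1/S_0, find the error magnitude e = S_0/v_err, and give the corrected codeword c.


S = (8, 6, 10), error at position 3, error magnitude e = 9, c = [0, 10, 2, 3, 5].

Step 1: column multipliers v_i = (∏_{j≠i}(α_i − α_j))^{−1} mod 11.
  i = 1 (α = 8): (8−2)(8−9)(8−4)(8−5) = 6·(−1)·4·3 = −72 ≡ 5, so v_1 = 5^{−1} = 9 (mod 11).
  i = 2 (α = 2): (2−8)(2−9)(2−4)(2−5) = (−6)·(−7)·(−2)·(−3) = 252 ≡ 10, so v_2 = 10^{−1} = 10 (mod 11).
  i = 3 (α = 9): (9−8)(9−2)(9−4)(9−5) = 1·7·5·4 = 140 ≡ 8, so v_3 = 8^{−1} = 7 (mod 11).
  i = 4 (α = 4): (4−8)(4−2)(4−9)(4−5) = (−4)·2·(−5)·(−1) = −40 ≡ 4, so v_4 = 4^{−1} = 3 (mod 11).
  i = 5 (α = 5): (5−8)(5−2)(5−9)(5−4) = (−3)·3·(−4)·1 = 36 ≡ 3, so v_5 = 3^{−1} = 4 (mod 11).
  v = [9, 10, 7, 3, 4].
Step 2: syndromes of r = [0, 10, 0, 3, 5] (all sums mod 11).
  S_0 = Σ v_i r_i = 9·0 + 10·10 + 7·0 + 3·3 + 4·5 = 129 ≡ 8.
  S_1 = Σ v_i α_i r_i = 9·8·0 + 10·2·10 + 7·9·0 + 3·4·3 + 4·5·5 = 336 ≡ 6.
  α_i^2 mod 11 = [9, 4, 4, 5, 3].
  S_2 = Σ v_i α_i^2 r_i = 9·9·0 + 10·4·10 + 7·4·0 + 3·5·3 + 4·3·5 = 505 ≡ 10.
  S = (8, 6, 10) ≠ 0, so r is not a codeword (an error is present).
Step 3: locate the error. For a single error e at position i, S_ℓ = v_i·e·α_i^ℓ, so α_err = S_1/S_0.
  S_0^{−1} = 8^{−1} = 7 (mod 11), so α_err = 6·7 = 42 ≡ 9 = α_3. Error position i = 3.
  Consistency check: S_2/S_1 = 10·2 = 20 ≡ 9 = α_err ✓ (single-error assumption holds).
Step 4: error magnitude e = S_0/v_3 = S_0·∏_{j≠3}(α_3 − α_j) = 8·8 = 64 ≡ 9 (mod 11).
Step 5: correct position 3: c_3 = r_3 − e = 0 − 9 ≡ 2 (mod 11). Hence c = [0, 10, 2, 3, 5].
  Check: interpolating c through the α_i gives m(x) = 6 + 2·x (degree < 2) with m(α_i) = c_i for every i, so c is indeed a codeword.


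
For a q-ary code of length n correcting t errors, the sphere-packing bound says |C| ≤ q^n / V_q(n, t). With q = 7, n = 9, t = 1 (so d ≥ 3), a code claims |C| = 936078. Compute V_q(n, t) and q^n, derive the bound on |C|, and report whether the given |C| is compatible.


V_q(n, t) = 55, q^n = 40353607, Hamming bound = 733701, |C| = 936078 > bound (violated).

Step 1: Compute V_q(n, t) = Σ_{j=0}^1 C(n, j) (q−1)^j.
  j = 0: C(9,0)·(6)^0 = 1·1 = 1.
  j = 1: C(9,1)·(6)^1 = 9·6 = 54.
  V_q(n, t) = 1 + 54 = 55.
Step 2: q^n = 7^9 = 40353607.
Step 3: Hamming bound ⌊q^n / V_q(n,t)⌋ = ⌊40353607/55⌋ = 733701.
Step 4: Compare |C| = 936078 to 733701: violated.
The claimed |C| lies above the Hamming bound, so no 7-ary code of length 9 with d ≥ 3 can have 936078 codewords.


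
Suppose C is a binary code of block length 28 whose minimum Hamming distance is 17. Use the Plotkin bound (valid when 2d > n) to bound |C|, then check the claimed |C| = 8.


Plotkin bound M ≤ 4; given |C| = 8 > bound (violated).

Check applicability: 2d = 34, n = 28.
2d − n = 6 > 0, so Plotkin applies.
Compute d/(2d−n) = 17/6 ≈ 2.8333.
⌊d/(2d−n)⌋ = 2.
Plotkin bound: M ≤ 2·2 = 4.
Given |C| = 8, check: VIOLATED.
This |C| is above the Plotkin bound, so no binary code with n = 28, d = 17 and 8 codewords exists.


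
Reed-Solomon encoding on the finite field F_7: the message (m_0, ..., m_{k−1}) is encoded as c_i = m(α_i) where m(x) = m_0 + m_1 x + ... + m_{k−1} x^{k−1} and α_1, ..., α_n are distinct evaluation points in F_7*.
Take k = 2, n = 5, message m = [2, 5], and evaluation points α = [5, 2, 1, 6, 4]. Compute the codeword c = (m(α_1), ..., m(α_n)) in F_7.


c = [6, 5, 0, 4, 1]

Message polynomial: m(x) = 2 + 5·x (mod 7).
For each evaluation point α_i, compute m(α_i) mod 7:
  α_1 = 5: Horner steps 5 → 6, so m(5) = 6.
  α_2 = 2: Horner steps 5 → 5, so m(2) = 5.
  α_3 = 1: Horner steps 5 → 0, so m(1) = 0.
  α_4 = 6: Horner steps 5 → 4, so m(6) = 4.
  α_5 = 4: Horner steps 5 → 1, so m(4) = 1.
Codeword c = [6, 5, 0, 4, 1] ∈ F_7^5.


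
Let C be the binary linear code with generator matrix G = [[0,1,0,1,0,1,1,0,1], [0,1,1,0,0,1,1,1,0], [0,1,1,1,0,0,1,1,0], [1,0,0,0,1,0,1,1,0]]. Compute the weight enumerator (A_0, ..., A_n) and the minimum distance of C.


Weight distribution: A_0 = 1, A_2 = 1, A_3 = 1, A_4 = 3, A_5 = 6, A_6 = 3, A_7 = 1. Minimum distance d = 2.

Enumerate all 2^4 = 16 messages m ∈ F_2^4.
For each, compute codeword c = mG in F_2^9, then tally its weight.
  m = 0000 → c = 000000000, weight = 0.
  m = 1000 → c = 010101101, weight = 5.
  m = 0100 → c = 011001110, weight = 5.
  m = 1100 → c = 001100011, weight = 4.
  m = 0010 → c = 011100110, weight = 5.
  m = 1010 → c = 001001011, weight = 4.
  m = 0110 → c = 000101000, weight = 2.
  m = 1110 → c = 010000101, weight = 3.
  m = 0001 → c = 100010110, weight = 4.
  m = 1001 → c = 110111011, weight = 7.
  m = 0101 → c = 111011000, weight = 5.
  m = 1101 → c = 101110101, weight = 6.
  m = 0011 → c = 111110000, weight = 5.
  m = 1011 → c = 101011101, weight = 6.
  m = 0111 → c = 100111110, weight = 6.
  m = 1111 → c = 110010011, weight = 5.
Tally weights:
  weight 0: 1 codewords.
  weight 2: 1 codewords.
  weight 3: 1 codewords.
  weight 4: 3 codewords.
  weight 5: 6 codewords.
  weight 6: 3 codewords.
  weight 7: 1 codewords.
Minimum distance d = smallest w > 0 with A_w > 0 = 2.
Sanity: Σ A_w = 16 = 2^4 = 16 ✓.


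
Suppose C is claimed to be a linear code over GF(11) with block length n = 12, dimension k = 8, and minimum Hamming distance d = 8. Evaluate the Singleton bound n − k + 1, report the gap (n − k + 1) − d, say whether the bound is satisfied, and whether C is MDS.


Singleton RHS = n − k + 1 = 5, slack = -3, bound violated (no such code; not MDS).

Singleton bound: d ≤ n − k + 1.
Here n = 12, k = 8, so n − k + 1 = 5.
Given d = 8, check d ≤ 5: NO.
Slack = (n − k + 1) − d = -3.
The slack is negative: d = 8 exceeds n − k + 1 = 5 by 3, so the Singleton bound is violated and no linear [12, 8, 8]_11 code can exist. In particular it is not MDS (MDS requires d = n − k + 1 exactly).
Description: the claimed parameters are [12, 8, 8]_11; such a code would be impossible (violates the Singleton bound).


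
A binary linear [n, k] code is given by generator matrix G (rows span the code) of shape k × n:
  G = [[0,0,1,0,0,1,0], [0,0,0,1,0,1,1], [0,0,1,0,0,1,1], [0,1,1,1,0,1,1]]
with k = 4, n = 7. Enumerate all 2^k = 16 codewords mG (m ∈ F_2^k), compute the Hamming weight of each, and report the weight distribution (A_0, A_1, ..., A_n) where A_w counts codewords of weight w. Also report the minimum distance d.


Weight distribution: A_0 = 1, A_1 = 1, A_2 = 6, A_3 = 6, A_4 = 1, A_5 = 1. Minimum distance d = 1.

Enumerate all 2^4 = 16 messages m ∈ F_2^4.
For each, compute codeword c = mG in F_2^7, then tally its weight.
  m = 0000 → c = 0000000, weight = 0.
  m = 1000 → c = 0010010, weight = 2.
  m = 0100 → c = 0001011, weight = 3.
  m = 1100 → c = 0011001, weight = 3.
  m = 0010 → c = 0010011, weight = 3.
  m = 1010 → c = 0000001, weight = 1.
  m = 0110 → c = 0011000, weight = 2.
  m = 1110 → c = 0001010, weight = 2.
  m = 0001 → c = 0111011, weight = 5.
  m = 1001 → c = 0101001, weight = 3.
  m = 0101 → c = 0110000, weight = 2.
  m = 1101 → c = 0100010, weight = 2.
  m = 0011 → c = 0101000, weight = 2.
  m = 1011 → c = 0111010, weight = 4.
  m = 0111 → c = 0100011, weight = 3.
  m = 1111 → c = 0110001, weight = 3.
Tally weights:
  weight 0: 1 codewords.
  weight 1: 1 codewords.
  weight 2: 6 codewords.
  weight 3: 6 codewords.
  weight 4: 1 codewords.
  weight 5: 1 codewords.
Minimum distance d = smallest w > 0 with A_w > 0 = 1.
Sanity: Σ A_w = 16 = 2^4 = 16 ✓.


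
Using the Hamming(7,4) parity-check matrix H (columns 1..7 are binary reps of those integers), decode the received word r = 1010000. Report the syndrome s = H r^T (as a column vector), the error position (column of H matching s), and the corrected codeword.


s = (0, 1, 0)^T, error position = 2, corrected codeword c = 1110000

Compute s = H r^T mod 2 one row at a time:
  s_1 = 0 + 0 + 0 + 0 = 0 ≡ 0 (mod 2).
  s_2 = 0 + 1 + 0 + 0 = 1 ≡ 1 (mod 2).
  s_3 = 1 + 1 + 0 + 0 = 2 ≡ 0 (mod 2).
s = (0, 1, 0)^T — this equals column 2 of H (binary 010), so error is at position 2.
Correct: flip bit 2 of r = 1010000 to get c = 1110000.


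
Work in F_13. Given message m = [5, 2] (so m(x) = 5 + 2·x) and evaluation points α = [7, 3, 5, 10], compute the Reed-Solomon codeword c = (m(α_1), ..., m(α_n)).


c = [6, 11, 2, 12]

Message polynomial: m(x) = 5 + 2·x (mod 13).
For each evaluation point α_i, compute m(α_i) mod 13:
  α_1 = 7: Horner steps 2 → 6, so m(7) = 6.
  α_2 = 3: Horner steps 2 → 11, so m(3) = 11.
  α_3 = 5: Horner steps 2 → 2, so m(5) = 2.
  α_4 = 10: Horner steps 2 → 12, so m(10) = 12.
Codeword c = [6, 11, 2, 12] ∈ F_13^4.


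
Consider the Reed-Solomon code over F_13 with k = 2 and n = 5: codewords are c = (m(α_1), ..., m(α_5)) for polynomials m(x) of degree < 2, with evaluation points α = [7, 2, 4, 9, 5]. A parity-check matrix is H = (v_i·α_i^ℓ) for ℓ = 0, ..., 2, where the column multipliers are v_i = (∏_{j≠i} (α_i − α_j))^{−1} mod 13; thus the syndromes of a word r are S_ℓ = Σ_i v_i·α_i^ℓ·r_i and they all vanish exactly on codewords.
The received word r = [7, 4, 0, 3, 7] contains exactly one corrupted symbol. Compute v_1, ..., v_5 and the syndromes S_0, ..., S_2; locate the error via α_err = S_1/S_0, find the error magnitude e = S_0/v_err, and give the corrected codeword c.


S = (2, 10, 11), error at position 5, error magnitude e = 9, c = [7, 4, 0, 3, 11].

Step 1: column multipliers v_i = (∏_{j≠i}(α_i − α_j))^{−1} mod 13.
  i = 1 (α = 7): (7−2)(7−4)(7−9)(7−5) = 5·3·(−2)·2 = −60 ≡ 5, so v_1 = 5^{−1} = 8 (mod 13).
  i = 2 (α = 2): (2−7)(2−4)(2−9)(2−5) = (−5)·(−2)·(−7)·(−3) = 210 ≡ 2, so v_2 = 2^{−1} = 7 (mod 13).
  i = 3 (α = 4): (4−7)(4−2)(4−9)(4−5) = (−3)·2·(−5)·(−1) = −30 ≡ 9, so v_3 = 9^{−1} = 3 (mod 13).
  i = 4 (α = 9): (9−7)(9−2)(9−4)(9−5) = 2·7·5·4 = 280 ≡ 7, so v_4 = 7^{−1} = 2 (mod 13).
  i = 5 (α = 5): (5−7)(5−2)(5−4)(5−9) = (−2)·3·1·(−4) = 24 ≡ 11, so v_5 = 11^{−1} = 6 (mod 13).
  v = [8, 7, 3, 2, 6].
Step 2: syndromes of r = [7, 4, 0, 3, 7] (all sums mod 13).
  S_0 = Σ v_i r_i = 8·7 + 7·4 + 3·0 + 2·3 + 6·7 = 132 ≡ 2.
  S_1 = Σ v_i α_i r_i = 8·7·7 + 7·2·4 + 3·4·0 + 2·9·3 + 6·5·7 = 712 ≡ 10.
  α_i^2 mod 13 = [10, 4, 3, 3, 12].
  S_2 = Σ v_i α_i^2 r_i = 8·10·7 + 7·4·4 + 3·3·0 + 2·3·3 + 6·12·7 = 1194 ≡ 11.
  S = (2, 10, 11) ≠ 0, so r is not a codeword (an error is present).
Step 3: locate the error. For a single error e at position i, S_ℓ = v_i·e·α_i^ℓ, so α_err = S_1/S_0.
  S_0^{−1} = 2^{−1} = 7 (mod 13), so α_err = 10·7 = 70 ≡ 5 = α_5. Error position i = 5.
  Consistency check: S_2/S_1 = 11·4 = 44 ≡ 5 = α_err ✓ (single-error assumption holds).
Step 4: error magnitude e = S_0/v_5 = S_0·∏_{j≠5}(α_5 − α_j) = 2·11 = 22 ≡ 9 (mod 13).
Step 5: correct position 5: c_5 = r_5 − e = 7 − 9 ≡ 11 (mod 13). Hence c = [7, 4, 0, 3, 11].
  Check: interpolating c through the α_i gives m(x) = 8 + 11·x (degree < 2) with m(α_i) = c_i for every i, so c is indeed a codeword.


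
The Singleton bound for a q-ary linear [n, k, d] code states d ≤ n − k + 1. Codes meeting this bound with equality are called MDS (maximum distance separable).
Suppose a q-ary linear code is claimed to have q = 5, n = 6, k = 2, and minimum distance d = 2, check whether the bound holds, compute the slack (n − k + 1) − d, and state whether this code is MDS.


Singleton RHS = n − k + 1 = 5, slack = 3, bound satisfied, not MDS.

Singleton bound: d ≤ n − k + 1.
Here n = 6, k = 2, so n − k + 1 = 5.
Given d = 2, check d ≤ 5: YES.
Slack = (n − k + 1) − d = 3.
The code is NOT MDS (slack = 3 > 0).
Description: the claimed parameters are [6, 2, 2]_5; such a code would be non-MDS.


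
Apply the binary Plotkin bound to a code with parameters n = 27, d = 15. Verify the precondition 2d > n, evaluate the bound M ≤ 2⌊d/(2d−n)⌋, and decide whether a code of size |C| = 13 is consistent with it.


Plotkin bound M ≤ 10; given |C| = 13 > bound (violated).

Check applicability: 2d = 30, n = 27.
2d − n = 3 > 0, so Plotkin applies.
Compute d/(2d−n) = 15/3 ≈ 5.0000.
⌊d/(2d−n)⌋ = 5.
Plotkin bound: M ≤ 2·5 = 10.
Given |C| = 13, check: VIOLATED.
This |C| is above the Plotkin bound, so no binary code with n = 27, d = 15 and 13 codewords exists.


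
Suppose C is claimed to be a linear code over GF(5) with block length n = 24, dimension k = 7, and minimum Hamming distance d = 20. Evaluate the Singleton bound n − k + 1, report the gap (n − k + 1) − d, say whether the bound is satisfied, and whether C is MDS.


Singleton RHS = n − k + 1 = 18, slack = -2, bound violated (no such code; not MDS).

Singleton bound: d ≤ n − k + 1.
Here n = 24, k = 7, so n − k + 1 = 18.
Given d = 20, check d ≤ 18: NO.
Slack = (n − k + 1) − d = -2.
The slack is negative: d = 20 exceeds n − k + 1 = 18 by 2, so the Singleton bound is violated and no linear [24, 7, 20]_5 code can exist. In particular it is not MDS (MDS requires d = n − k + 1 exactly).
Description: the claimed parameters are [24, 7, 20]_5; such a code would be impossible (violates the Singleton bound).


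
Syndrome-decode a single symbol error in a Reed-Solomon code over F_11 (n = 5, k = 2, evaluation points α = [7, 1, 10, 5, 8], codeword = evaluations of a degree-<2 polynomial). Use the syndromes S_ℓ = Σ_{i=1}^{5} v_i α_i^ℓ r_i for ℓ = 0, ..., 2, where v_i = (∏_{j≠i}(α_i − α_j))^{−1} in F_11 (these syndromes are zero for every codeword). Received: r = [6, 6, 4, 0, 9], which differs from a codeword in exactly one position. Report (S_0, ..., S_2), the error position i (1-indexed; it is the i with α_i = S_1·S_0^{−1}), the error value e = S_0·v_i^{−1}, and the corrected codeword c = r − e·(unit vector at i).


S = (8, 8, 8), error at position 2, error magnitude e = 7, c = [6, 10, 4, 0, 9].

Step 1: column multipliers v_i = (∏_{j≠i}(α_i − α_j))^{−1} mod 11.
  i = 1 (α = 7): (7−1)(7−10)(7−5)(7−8) = 6·(−3)·2·(−1) = 36 ≡ 3, so v_1 = 3^{−1} = 4 (mod 11).
  i = 2 (α = 1): (1−7)(1−10)(1−5)(1−8) = (−6)·(−9)·(−4)·(−7) = 1512 ≡ 5, so v_2 = 5^{−1} = 9 (mod 11).
  i = 3 (α = 10): (10−7)(10−1)(10−5)(10−8) = 3·9·5·2 = 270 ≡ 6, so v_3 = 6^{−1} = 2 (mod 11).
  i = 4 (α = 5): (5−7)(5−1)(5−10)(5−8) = (−2)·4·(−5)·(−3) = −120 ≡ 1, so v_4 = 1^{−1} = 1 (mod 11).
  i = 5 (α = 8): (8−7)(8−1)(8−10)(8−5) = 1·7·(−2)·3 = −42 ≡ 2, so v_5 = 2^{−1} = 6 (mod 11).
  v = [4, 9, 2, 1, 6].
Step 2: syndromes of r = [6, 6, 4, 0, 9] (all sums mod 11).
  S_0 = Σ v_i r_i = 4·6 + 9·6 + 2·4 + 1·0 + 6·9 = 140 ≡ 8.
  S_1 = Σ v_i α_i r_i = 4·7·6 + 9·1·6 + 2·10·4 + 1·5·0 + 6·8·9 = 734 ≡ 8.
  α_i^2 mod 11 = [5, 1, 1, 3, 9].
  S_2 = Σ v_i α_i^2 r_i = 4·5·6 + 9·1·6 + 2·1·4 + 1·3·0 + 6·9·9 = 668 ≡ 8.
  S = (8, 8, 8) ≠ 0, so r is not a codeword (an error is present).
Step 3: locate the error. For a single error e at position i, S_ℓ = v_i·e·α_i^ℓ, so α_err = S_1/S_0.
  S_0^{−1} = 8^{−1} = 7 (mod 11), so α_err = 8·7 = 56 ≡ 1 = α_2. Error position i = 2.
  Consistency check: S_2/S_1 = 8·7 = 56 ≡ 1 = α_err ✓ (single-error assumption holds).
Step 4: error magnitude e = S_0/v_2 = S_0·∏_{j≠2}(α_2 − α_j) = 8·5 = 40 ≡ 7 (mod 11).
Step 5: correct position 2: c_2 = r_2 − e = 6 − 7 ≡ 10 (mod 11). Hence c = [6, 10, 4, 0, 9].
  Check: interpolating c through the α_i gives m(x) = 7 + 3·x (degree < 2) with m(α_i) = c_i for every i, so c is indeed a codeword.
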